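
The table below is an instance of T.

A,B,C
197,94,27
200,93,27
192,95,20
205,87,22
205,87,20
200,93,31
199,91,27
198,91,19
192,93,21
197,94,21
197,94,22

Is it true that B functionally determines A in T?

B=94: 3 rows → A = 197, 197, 197 ✓
B=93: 3 rows → A takes values {200, 192} — violation
B=95: 1 row → A = 192 ✓
B=87: 2 rows → A = 205, 205 ✓
B=91: 2 rows → A takes values {199, 198} — violation
Two rows agree on B but differ on A, so B → A does not hold.

No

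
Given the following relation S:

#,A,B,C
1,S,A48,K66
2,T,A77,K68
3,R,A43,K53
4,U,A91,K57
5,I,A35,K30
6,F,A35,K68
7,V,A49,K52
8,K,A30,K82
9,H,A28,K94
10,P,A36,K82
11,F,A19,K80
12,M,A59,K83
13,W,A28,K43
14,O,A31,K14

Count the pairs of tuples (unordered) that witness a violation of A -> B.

A=F: violating pairs (6,11) — 1 pair.

1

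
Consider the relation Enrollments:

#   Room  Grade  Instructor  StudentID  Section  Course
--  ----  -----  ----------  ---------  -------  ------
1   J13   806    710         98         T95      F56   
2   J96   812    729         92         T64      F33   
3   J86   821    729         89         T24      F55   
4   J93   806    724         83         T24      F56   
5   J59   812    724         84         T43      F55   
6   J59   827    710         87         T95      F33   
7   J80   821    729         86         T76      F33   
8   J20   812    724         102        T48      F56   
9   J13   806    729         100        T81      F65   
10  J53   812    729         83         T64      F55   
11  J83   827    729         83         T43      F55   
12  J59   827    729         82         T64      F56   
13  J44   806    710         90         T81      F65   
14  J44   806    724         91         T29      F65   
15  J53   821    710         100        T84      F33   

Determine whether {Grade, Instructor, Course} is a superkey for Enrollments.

Yes

All 15 rows have distinct {Grade, Instructor, Course} values, so {Grade, Instructor, Course} → (all attributes) holds and {Grade, Instructor, Course} is a superkey.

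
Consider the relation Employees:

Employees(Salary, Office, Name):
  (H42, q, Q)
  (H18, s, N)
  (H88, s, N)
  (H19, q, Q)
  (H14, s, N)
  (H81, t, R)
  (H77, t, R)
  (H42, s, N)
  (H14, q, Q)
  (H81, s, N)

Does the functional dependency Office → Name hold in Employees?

Yes

Office=q: 3 rows → Name = Q, Q, Q ✓
Office=s: 5 rows → Name = N, N, N, N, N ✓
Office=t: 2 rows → Name = R, R ✓
Every Office value is associated with a single Name value, so Office → Name holds.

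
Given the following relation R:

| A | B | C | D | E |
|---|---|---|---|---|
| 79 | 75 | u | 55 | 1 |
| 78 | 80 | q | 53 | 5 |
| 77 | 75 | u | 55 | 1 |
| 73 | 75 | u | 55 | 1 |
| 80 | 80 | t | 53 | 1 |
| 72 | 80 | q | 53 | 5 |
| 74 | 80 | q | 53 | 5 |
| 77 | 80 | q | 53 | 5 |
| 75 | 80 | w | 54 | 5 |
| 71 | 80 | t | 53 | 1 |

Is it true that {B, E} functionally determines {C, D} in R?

(B=75, E=1): 3 rows → {C,D} = (u, 55), (u, 55), (u, 55) ✓
(B=80, E=5): 5 rows → {C,D} takes values {(q, 53), (w, 54)} — violation
(B=80, E=1): 2 rows → {C,D} = (t, 53), (t, 53) ✓
Two rows agree on {B, E} but differ on {C, D}, so {B, E} → {C, D} does not hold.

No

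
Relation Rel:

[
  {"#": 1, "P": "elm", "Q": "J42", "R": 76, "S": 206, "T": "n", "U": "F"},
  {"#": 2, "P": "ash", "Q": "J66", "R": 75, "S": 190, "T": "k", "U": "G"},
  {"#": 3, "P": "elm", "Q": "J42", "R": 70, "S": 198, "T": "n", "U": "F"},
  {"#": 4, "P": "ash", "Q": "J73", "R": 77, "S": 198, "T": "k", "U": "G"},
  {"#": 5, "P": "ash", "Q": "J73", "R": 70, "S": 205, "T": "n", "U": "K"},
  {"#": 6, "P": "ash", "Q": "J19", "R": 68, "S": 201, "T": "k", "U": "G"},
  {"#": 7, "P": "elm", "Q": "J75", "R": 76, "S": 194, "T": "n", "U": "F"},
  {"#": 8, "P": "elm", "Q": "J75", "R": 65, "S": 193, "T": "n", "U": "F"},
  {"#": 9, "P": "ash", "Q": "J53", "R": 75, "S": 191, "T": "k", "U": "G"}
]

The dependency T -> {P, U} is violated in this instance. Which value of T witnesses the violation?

n

T=n: rows 1, 3, 5, 7, 8 → {P,U} takes values {(elm, F), (ash, K)} — violation
T=k: rows 2, 4, 6, 9 → {P,U} = (ash, G), (ash, G), (ash, G), (ash, G) ✓
The only T value with inconsistent RHS is T=n.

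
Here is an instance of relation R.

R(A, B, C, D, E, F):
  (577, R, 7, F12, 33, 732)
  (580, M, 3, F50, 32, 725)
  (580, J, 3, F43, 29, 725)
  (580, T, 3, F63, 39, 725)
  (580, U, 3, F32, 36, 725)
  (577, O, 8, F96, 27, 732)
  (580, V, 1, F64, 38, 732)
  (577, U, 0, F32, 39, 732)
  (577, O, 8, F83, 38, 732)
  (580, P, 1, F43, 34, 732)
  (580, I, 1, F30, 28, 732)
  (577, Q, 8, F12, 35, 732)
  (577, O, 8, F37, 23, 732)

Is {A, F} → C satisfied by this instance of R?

(A=577, F=732): 6 rows → C takes values {7, 8, 0} — violation
(A=580, F=725): 4 rows → C = 3, 3, 3, 3 ✓
(A=580, F=732): 3 rows → C = 1, 1, 1 ✓
Two rows agree on {A, F} but differ on C, so {A, F} → C does not hold.

No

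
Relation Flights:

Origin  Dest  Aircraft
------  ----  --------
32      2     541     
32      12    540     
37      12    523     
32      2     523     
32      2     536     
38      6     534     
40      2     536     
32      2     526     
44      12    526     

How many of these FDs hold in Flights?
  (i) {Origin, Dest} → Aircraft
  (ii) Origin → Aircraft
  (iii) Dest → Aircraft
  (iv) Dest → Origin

(i) {Origin, Dest} → Aircraft: (Origin=32, Dest=2): 4 rows → Aircraft takes values {541, 523, 536, 526} — violation — fails.
(ii) Origin → Aircraft: Origin=32: 5 rows → Aircraft takes values {541, 540, 523, 536, 526} — violation — fails.
(iii) Dest → Aircraft: Dest=2: 5 rows → Aircraft takes values {541, 523, 536, 526} — violation; Dest=12: 3 rows → Aircraft takes values {540, 523, 526} — violation — fails.
(iv) Dest → Origin: Dest=2: 5 rows → Origin takes values {32, 40} — violation; Dest=12: 3 rows → Origin takes values {32, 37, 44} — violation — fails.
None of the 4 dependencies hold.

0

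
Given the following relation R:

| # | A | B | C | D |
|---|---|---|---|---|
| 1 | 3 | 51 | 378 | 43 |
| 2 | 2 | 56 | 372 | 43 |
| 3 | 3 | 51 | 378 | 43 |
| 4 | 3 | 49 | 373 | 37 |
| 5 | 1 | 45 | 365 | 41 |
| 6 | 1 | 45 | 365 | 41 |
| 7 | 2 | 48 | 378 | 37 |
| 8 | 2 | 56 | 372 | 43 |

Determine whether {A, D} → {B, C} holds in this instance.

(A=3, D=43): rows 1, 3 → {B,C} = (51, 378), (51, 378) ✓
(A=2, D=43): rows 2, 8 → {B,C} = (56, 372), (56, 372) ✓
(A=3, D=37): row 4 → {B,C} = (49, 373) ✓
(A=1, D=41): rows 5, 6 → {B,C} = (45, 365), (45, 365) ✓
(A=2, D=37): row 7 → {B,C} = (48, 378) ✓
Every {A, D} value is associated with a single {B, C} value, so {A, D} → {B, C} holds.

Yes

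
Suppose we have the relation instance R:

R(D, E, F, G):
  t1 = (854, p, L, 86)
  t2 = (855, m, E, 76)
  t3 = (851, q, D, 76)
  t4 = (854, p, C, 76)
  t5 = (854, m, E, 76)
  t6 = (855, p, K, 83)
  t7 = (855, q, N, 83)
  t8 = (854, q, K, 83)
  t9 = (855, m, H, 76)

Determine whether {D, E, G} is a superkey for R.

No

Rows 2 and 9 have the same {D, E, G} value (D=855, E=m, G=76) but are distinct tuples, so {D, E, G} does not determine every attribute — not a superkey.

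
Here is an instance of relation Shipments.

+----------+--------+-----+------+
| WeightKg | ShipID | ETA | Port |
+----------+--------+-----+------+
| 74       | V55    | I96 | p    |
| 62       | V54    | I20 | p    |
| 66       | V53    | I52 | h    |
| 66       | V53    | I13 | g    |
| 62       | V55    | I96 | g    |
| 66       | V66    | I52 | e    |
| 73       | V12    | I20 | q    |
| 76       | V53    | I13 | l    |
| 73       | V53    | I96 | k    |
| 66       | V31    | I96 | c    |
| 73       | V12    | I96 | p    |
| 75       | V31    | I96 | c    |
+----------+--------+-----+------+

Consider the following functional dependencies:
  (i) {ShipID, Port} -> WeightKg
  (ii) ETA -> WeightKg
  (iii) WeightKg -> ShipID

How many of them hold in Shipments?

(i) {ShipID, Port} -> WeightKg: (ShipID=V31, Port=c): 2 rows → WeightKg takes values {66, 75} — violation — fails.
(ii) ETA -> WeightKg: ETA=I96: 6 rows → WeightKg takes values {74, 62, 73, 66, 75} — violation; ETA=I20: 2 rows → WeightKg takes values {62, 73} — violation; ETA=I13: 2 rows → WeightKg takes values {66, 76} — violation — fails.
(iii) WeightKg -> ShipID: WeightKg=62: 2 rows → ShipID takes values {V54, V55} — violation; WeightKg=66: 4 rows → ShipID takes values {V53, V66, V31} — violation; WeightKg=73: 3 rows → ShipID takes values {V12, V53} — violation — fails.
None of the 3 dependencies hold.

0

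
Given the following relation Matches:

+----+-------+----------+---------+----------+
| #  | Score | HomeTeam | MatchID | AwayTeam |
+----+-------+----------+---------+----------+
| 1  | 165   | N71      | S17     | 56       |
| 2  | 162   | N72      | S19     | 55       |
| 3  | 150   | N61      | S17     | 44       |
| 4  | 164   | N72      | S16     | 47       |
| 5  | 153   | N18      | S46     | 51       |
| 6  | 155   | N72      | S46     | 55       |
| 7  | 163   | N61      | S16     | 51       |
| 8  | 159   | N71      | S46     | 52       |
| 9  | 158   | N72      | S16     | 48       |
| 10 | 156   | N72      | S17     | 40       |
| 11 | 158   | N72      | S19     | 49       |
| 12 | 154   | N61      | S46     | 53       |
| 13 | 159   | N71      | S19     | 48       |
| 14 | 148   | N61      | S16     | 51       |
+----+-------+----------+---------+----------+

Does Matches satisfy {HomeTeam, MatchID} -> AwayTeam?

No

(HomeTeam=N71, MatchID=S17): row 1 → AwayTeam = 56 ✓
(HomeTeam=N72, MatchID=S19): rows 2, 11 → AwayTeam takes values {55, 49} — violation
(HomeTeam=N61, MatchID=S17): row 3 → AwayTeam = 44 ✓
(HomeTeam=N72, MatchID=S16): rows 4, 9 → AwayTeam takes values {47, 48} — violation
(HomeTeam=N18, MatchID=S46): row 5 → AwayTeam = 51 ✓
(HomeTeam=N72, MatchID=S46): row 6 → AwayTeam = 55 ✓
(HomeTeam=N61, MatchID=S16): rows 7, 14 → AwayTeam = 51, 51 ✓
(HomeTeam=N71, MatchID=S46): row 8 → AwayTeam = 52 ✓
(HomeTeam=N72, MatchID=S17): row 10 → AwayTeam = 40 ✓
(HomeTeam=N61, MatchID=S46): row 12 → AwayTeam = 53 ✓
(HomeTeam=N71, MatchID=S19): row 13 → AwayTeam = 48 ✓
Two rows agree on {HomeTeam, MatchID} but differ on AwayTeam, so {HomeTeam, MatchID} -> AwayTeam does not hold.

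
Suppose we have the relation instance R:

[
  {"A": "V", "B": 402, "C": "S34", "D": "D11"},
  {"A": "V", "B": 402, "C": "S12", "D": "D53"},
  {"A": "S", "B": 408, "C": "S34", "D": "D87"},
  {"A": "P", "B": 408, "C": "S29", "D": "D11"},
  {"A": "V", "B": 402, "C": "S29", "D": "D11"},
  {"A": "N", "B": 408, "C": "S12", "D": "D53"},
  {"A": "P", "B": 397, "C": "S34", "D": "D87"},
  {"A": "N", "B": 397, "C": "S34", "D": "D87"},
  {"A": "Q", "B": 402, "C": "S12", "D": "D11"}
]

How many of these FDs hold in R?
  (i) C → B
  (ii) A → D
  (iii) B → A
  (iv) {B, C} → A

0

(i) C → B: C=S34: 4 rows → B takes values {402, 408, 397} — violation; C=S12: 3 rows → B takes values {402, 408} — violation; C=S29: 2 rows → B takes values {408, 402} — violation — fails.
(ii) A → D: A=V: 3 rows → D takes values {D11, D53} — violation; A=P: 2 rows → D takes values {D11, D87} — violation; A=N: 2 rows → D takes values {D53, D87} — violation — fails.
(iii) B → A: B=402: 4 rows → A takes values {V, Q} — violation; B=408: 3 rows → A takes values {S, P, N} — violation; B=397: 2 rows → A takes values {P, N} — violation — fails.
(iv) {B, C} → A: (B=402, C=S12): 2 rows → A takes values {V, Q} — violation; (B=397, C=S34): 2 rows → A takes values {P, N} — violation — fails.
None of the 4 dependencies hold.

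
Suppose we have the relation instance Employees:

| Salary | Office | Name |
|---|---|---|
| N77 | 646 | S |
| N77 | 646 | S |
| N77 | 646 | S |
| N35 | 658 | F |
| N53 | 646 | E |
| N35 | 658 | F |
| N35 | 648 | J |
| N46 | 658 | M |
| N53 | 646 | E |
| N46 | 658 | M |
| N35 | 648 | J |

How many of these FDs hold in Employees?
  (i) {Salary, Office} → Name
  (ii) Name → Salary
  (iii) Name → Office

3

(i) {Salary, Office} → Name: every LHS value maps to a single RHS value — holds.
(ii) Name → Salary: every LHS value maps to a single RHS value — holds.
(iii) Name → Office: every LHS value maps to a single RHS value — holds.
3 of the 3 dependencies hold.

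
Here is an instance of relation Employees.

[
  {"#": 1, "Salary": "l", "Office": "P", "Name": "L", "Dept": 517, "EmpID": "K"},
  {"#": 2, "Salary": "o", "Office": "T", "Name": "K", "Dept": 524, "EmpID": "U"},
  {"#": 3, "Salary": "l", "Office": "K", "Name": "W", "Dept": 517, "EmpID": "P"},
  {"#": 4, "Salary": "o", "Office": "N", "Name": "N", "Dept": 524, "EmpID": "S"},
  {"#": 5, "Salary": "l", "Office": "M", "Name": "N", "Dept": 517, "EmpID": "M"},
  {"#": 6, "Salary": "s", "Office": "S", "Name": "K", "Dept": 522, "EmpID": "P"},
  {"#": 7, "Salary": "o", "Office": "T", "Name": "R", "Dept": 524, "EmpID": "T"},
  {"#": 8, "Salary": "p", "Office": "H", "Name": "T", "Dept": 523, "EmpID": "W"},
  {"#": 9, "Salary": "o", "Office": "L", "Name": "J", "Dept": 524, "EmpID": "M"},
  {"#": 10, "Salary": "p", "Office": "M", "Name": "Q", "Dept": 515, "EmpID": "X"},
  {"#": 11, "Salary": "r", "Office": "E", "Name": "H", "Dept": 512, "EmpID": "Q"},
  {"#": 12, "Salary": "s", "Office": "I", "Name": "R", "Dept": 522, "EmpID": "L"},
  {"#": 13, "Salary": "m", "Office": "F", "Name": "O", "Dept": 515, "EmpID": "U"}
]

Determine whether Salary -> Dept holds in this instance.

Salary=l: rows 1, 3, 5 → Dept = 517, 517, 517 ✓
Salary=o: rows 2, 4, 7, 9 → Dept = 524, 524, 524, 524 ✓
Salary=s: rows 6, 12 → Dept = 522, 522 ✓
Salary=p: rows 8, 10 → Dept takes values {523, 515} — violation
Salary=r: row 11 → Dept = 512 ✓
Salary=m: row 13 → Dept = 515 ✓
Two rows agree on Salary but differ on Dept, so Salary -> Dept does not hold.

No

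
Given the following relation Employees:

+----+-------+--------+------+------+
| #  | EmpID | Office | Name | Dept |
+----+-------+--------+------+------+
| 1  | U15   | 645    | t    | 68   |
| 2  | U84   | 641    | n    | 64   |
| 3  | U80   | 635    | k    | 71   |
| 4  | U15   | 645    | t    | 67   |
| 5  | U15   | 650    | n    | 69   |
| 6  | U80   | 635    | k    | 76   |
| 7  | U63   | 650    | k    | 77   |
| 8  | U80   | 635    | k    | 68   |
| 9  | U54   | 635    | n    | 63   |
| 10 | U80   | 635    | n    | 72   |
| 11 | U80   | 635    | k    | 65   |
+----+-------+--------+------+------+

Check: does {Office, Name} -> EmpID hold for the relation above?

(Office=645, Name=t): rows 1, 4 → EmpID = U15, U15 ✓
(Office=641, Name=n): row 2 → EmpID = U84 ✓
(Office=635, Name=k): rows 3, 6, 8, 11 → EmpID = U80, U80, U80, U80 ✓
(Office=650, Name=n): row 5 → EmpID = U15 ✓
(Office=650, Name=k): row 7 → EmpID = U63 ✓
(Office=635, Name=n): rows 9, 10 → EmpID takes values {U54, U80} — violation
Two rows agree on {Office, Name} but differ on EmpID, so {Office, Name} -> EmpID does not hold.

No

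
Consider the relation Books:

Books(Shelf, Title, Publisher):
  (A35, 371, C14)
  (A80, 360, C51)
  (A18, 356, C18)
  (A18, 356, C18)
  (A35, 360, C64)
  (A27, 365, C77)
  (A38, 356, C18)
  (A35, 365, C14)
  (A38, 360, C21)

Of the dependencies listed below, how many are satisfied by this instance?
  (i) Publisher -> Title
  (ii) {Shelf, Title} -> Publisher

(i) Publisher -> Title: Publisher=C14: 2 rows → Title takes values {371, 365} — violation — fails.
(ii) {Shelf, Title} -> Publisher: every LHS value maps to a single RHS value — holds.
1 of the 2 dependencies holds.

1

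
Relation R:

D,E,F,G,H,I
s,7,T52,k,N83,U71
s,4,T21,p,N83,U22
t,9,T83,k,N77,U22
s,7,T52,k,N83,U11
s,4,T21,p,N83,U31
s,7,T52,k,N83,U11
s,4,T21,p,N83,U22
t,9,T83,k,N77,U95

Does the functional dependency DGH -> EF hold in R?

(D=s, G=k, H=N83): 3 rows → {E,F} = (7, T52), (7, T52), (7, T52) ✓
(D=s, G=p, H=N83): 3 rows → {E,F} = (4, T21), (4, T21), (4, T21) ✓
(D=t, G=k, H=N77): 2 rows → {E,F} = (9, T83), (9, T83) ✓
Every DGH value is associated with a single EF value, so DGH -> EF holds.

Yes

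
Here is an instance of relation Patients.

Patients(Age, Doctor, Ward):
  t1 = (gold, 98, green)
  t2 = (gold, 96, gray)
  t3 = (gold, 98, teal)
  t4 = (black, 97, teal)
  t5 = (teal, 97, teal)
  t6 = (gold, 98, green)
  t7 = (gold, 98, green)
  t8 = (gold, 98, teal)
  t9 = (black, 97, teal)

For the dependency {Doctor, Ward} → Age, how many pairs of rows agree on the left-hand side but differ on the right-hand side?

(Doctor=98, Ward=green): all 3 rows agree on Age — 0 pairs.
(Doctor=98, Ward=teal): all 2 rows agree on Age — 0 pairs.
(Doctor=97, Ward=teal): violating pairs (4,5), (5,9) — 2 pairs.

2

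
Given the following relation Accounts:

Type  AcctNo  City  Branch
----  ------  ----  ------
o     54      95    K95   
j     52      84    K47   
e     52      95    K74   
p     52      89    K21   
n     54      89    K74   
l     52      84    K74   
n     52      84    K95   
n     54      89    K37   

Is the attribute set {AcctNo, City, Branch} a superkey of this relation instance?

Yes

All 8 rows have distinct {AcctNo, City, Branch} values, so {AcctNo, City, Branch} → (all attributes) holds and {AcctNo, City, Branch} is a superkey.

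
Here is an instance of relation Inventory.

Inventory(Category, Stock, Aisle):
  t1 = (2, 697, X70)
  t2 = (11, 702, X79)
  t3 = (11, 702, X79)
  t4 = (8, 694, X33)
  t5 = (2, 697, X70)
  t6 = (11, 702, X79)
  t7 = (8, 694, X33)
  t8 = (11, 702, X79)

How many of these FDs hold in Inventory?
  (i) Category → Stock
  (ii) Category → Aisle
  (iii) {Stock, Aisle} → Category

3

(i) Category → Stock: every LHS value maps to a single RHS value — holds.
(ii) Category → Aisle: every LHS value maps to a single RHS value — holds.
(iii) {Stock, Aisle} → Category: every LHS value maps to a single RHS value — holds.
3 of the 3 dependencies hold.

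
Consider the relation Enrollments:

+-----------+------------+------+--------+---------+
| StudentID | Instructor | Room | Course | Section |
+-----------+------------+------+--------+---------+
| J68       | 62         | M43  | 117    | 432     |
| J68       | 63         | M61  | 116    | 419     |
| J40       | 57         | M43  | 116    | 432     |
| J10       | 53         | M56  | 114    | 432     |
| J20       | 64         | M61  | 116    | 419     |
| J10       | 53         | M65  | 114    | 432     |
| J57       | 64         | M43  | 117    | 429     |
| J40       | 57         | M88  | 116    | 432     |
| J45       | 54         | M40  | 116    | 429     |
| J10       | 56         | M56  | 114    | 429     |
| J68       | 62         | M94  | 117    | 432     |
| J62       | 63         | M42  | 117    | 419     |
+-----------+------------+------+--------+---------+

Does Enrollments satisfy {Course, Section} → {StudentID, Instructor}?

No

(Course=117, Section=432): 2 rows → {StudentID,Instructor} = (J68, 62), (J68, 62) ✓
(Course=116, Section=419): 2 rows → {StudentID,Instructor} takes values {(J68, 63), (J20, 64)} — violation
(Course=116, Section=432): 2 rows → {StudentID,Instructor} = (J40, 57), (J40, 57) ✓
(Course=114, Section=432): 2 rows → {StudentID,Instructor} = (J10, 53), (J10, 53) ✓
(Course=117, Section=429): 1 row → {StudentID,Instructor} = (J57, 64) ✓
(Course=116, Section=429): 1 row → {StudentID,Instructor} = (J45, 54) ✓
(Course=114, Section=429): 1 row → {StudentID,Instructor} = (J10, 56) ✓
(Course=117, Section=419): 1 row → {StudentID,Instructor} = (J62, 63) ✓
Two rows agree on {Course, Section} but differ on {StudentID, Instructor}, so {Course, Section} → {StudentID, Instructor} does not hold.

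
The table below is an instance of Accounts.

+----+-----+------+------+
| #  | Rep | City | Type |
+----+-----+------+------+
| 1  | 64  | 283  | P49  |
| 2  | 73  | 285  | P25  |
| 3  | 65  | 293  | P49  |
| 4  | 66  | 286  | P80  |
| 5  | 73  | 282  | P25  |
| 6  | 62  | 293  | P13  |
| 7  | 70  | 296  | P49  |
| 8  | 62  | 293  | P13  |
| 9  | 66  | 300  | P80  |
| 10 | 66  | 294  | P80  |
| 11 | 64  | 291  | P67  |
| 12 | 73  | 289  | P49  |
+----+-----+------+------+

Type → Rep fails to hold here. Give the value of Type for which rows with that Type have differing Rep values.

Type=P49: rows 1, 3, 7, 12 → Rep takes values {64, 65, 70, 73} — violation
Type=P25: rows 2, 5 → Rep = 73, 73 ✓
Type=P80: rows 4, 9, 10 → Rep = 66, 66, 66 ✓
Type=P13: rows 6, 8 → Rep = 62, 62 ✓
Type=P67: row 11 → Rep = 64 ✓
The only Type value with inconsistent Rep is Type=P49.

P49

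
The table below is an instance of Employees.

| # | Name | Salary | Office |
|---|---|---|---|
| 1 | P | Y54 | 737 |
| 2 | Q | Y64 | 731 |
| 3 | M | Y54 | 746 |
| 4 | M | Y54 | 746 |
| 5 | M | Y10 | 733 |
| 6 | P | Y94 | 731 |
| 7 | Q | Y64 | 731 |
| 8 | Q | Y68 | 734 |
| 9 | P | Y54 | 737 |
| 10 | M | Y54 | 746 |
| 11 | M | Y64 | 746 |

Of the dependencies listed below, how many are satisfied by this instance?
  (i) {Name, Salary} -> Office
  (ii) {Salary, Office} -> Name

2

(i) {Name, Salary} -> Office: every LHS value maps to a single RHS value — holds.
(ii) {Salary, Office} -> Name: every LHS value maps to a single RHS value — holds.
2 of the 2 dependencies hold.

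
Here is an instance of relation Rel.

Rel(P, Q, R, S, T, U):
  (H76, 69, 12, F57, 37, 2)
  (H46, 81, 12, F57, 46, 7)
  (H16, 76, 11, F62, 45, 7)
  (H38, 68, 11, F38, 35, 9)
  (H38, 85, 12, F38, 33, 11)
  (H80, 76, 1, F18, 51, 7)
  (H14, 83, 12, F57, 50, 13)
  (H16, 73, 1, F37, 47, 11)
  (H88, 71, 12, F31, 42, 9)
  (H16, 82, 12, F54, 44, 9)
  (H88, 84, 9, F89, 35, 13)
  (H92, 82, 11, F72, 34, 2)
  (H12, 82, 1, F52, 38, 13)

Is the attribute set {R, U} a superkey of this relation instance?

Two distinct rows share (R=12, U=9), so {R, U} does not determine every attribute — not a superkey.

No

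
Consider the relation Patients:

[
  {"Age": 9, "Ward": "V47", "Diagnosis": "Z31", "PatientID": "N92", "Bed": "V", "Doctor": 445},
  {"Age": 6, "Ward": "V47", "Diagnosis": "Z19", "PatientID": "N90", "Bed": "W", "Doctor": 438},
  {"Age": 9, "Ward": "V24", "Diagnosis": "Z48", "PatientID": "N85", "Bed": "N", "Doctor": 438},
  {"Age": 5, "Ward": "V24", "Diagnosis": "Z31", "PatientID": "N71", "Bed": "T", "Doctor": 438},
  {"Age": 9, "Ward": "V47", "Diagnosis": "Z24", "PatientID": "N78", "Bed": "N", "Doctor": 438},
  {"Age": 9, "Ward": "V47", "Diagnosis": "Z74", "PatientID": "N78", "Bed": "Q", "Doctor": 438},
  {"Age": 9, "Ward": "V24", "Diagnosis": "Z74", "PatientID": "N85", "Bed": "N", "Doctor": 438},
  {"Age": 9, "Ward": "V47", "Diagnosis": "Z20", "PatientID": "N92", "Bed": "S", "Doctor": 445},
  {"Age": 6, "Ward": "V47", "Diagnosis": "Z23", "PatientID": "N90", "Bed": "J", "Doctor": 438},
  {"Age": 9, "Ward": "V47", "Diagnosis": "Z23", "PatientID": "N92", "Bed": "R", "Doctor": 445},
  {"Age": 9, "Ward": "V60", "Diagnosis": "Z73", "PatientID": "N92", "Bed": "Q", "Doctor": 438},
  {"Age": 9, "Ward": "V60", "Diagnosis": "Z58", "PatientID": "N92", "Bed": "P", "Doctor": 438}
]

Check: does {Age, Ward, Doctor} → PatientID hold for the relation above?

Yes

(Age=9, Ward=V47, Doctor=445): 3 rows → PatientID = N92, N92, N92 ✓
(Age=6, Ward=V47, Doctor=438): 2 rows → PatientID = N90, N90 ✓
(Age=9, Ward=V24, Doctor=438): 2 rows → PatientID = N85, N85 ✓
(Age=5, Ward=V24, Doctor=438): 1 row → PatientID = N71 ✓
(Age=9, Ward=V47, Doctor=438): 2 rows → PatientID = N78, N78 ✓
(Age=9, Ward=V60, Doctor=438): 2 rows → PatientID = N92, N92 ✓
Every {Age, Ward, Doctor} value is associated with a single PatientID value, so {Age, Ward, Doctor} → PatientID holds.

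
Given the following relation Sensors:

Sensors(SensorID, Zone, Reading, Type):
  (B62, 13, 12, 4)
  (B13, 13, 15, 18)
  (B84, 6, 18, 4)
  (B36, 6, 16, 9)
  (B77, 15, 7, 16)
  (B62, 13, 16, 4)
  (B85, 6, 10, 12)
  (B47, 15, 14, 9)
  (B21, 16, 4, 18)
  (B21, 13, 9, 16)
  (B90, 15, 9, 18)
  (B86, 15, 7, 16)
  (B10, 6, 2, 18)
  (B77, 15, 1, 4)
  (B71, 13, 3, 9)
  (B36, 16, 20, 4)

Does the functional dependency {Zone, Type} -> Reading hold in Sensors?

(Zone=13, Type=4): 2 rows → Reading takes values {12, 16} — violation
(Zone=13, Type=18): 1 row → Reading = 15 ✓
(Zone=6, Type=4): 1 row → Reading = 18 ✓
(Zone=6, Type=9): 1 row → Reading = 16 ✓
(Zone=15, Type=16): 2 rows → Reading = 7, 7 ✓
(Zone=6, Type=12): 1 row → Reading = 10 ✓
(Zone=15, Type=9): 1 row → Reading = 14 ✓
(Zone=16, Type=18): 1 row → Reading = 4 ✓
(Zone=13, Type=16): 1 row → Reading = 9 ✓
(Zone=15, Type=18): 1 row → Reading = 9 ✓
(Zone=6, Type=18): 1 row → Reading = 2 ✓
(Zone=15, Type=4): 1 row → Reading = 1 ✓
(Zone=13, Type=9): 1 row → Reading = 3 ✓
(Zone=16, Type=4): 1 row → Reading = 20 ✓
Two rows agree on {Zone, Type} but differ on Reading, so {Zone, Type} -> Reading does not hold.

No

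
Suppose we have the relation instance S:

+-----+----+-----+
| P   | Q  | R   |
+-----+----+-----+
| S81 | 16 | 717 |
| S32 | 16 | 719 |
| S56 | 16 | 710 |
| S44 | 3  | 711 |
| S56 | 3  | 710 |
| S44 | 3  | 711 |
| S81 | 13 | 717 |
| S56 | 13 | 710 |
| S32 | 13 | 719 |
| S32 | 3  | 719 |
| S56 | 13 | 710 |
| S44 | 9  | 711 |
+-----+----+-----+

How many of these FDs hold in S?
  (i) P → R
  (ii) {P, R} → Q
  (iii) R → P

2

(i) P → R: every LHS value maps to a single RHS value — holds.
(ii) {P, R} → Q: (P=S81, R=717): 2 rows → Q takes values {16, 13} — violation; (P=S32, R=719): 3 rows → Q takes values {16, 13, 3} — violation; (P=S56, R=710): 4 rows → Q takes values {16, 3, 13} — violation; (P=S44, R=711): 3 rows → Q takes values {3, 9} — violation — fails.
(iii) R → P: every LHS value maps to a single RHS value — holds.
2 of the 3 dependencies hold.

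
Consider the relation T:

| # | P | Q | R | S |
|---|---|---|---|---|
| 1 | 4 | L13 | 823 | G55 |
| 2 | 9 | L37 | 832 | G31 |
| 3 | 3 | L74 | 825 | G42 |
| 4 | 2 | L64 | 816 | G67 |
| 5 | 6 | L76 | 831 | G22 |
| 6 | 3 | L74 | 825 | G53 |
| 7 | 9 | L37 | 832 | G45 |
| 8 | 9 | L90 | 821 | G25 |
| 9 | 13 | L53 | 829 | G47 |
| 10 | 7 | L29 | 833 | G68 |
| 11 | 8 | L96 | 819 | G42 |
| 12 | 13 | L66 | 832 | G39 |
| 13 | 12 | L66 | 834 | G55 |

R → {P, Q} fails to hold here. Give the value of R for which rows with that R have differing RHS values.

R=823: row 1 → {P,Q} = (4, L13) ✓
R=832: rows 2, 7, 12 → {P,Q} takes values {(9, L37), (13, L66)} — violation
R=825: rows 3, 6 → {P,Q} = (3, L74), (3, L74) ✓
R=816: row 4 → {P,Q} = (2, L64) ✓
R=831: row 5 → {P,Q} = (6, L76) ✓
R=821: row 8 → {P,Q} = (9, L90) ✓
R=829: row 9 → {P,Q} = (13, L53) ✓
R=833: row 10 → {P,Q} = (7, L29) ✓
R=819: row 11 → {P,Q} = (8, L96) ✓
R=834: row 13 → {P,Q} = (12, L66) ✓
The only R value with inconsistent RHS is R=832.

832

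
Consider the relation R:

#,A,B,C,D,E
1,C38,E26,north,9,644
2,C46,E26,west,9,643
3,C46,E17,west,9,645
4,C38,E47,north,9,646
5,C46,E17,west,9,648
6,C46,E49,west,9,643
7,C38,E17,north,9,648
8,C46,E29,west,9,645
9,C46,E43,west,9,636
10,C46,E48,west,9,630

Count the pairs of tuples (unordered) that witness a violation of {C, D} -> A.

0

(C=north, D=9): all 3 rows agree on A — 0 pairs.
(C=west, D=9): all 7 rows agree on A — 0 pairs.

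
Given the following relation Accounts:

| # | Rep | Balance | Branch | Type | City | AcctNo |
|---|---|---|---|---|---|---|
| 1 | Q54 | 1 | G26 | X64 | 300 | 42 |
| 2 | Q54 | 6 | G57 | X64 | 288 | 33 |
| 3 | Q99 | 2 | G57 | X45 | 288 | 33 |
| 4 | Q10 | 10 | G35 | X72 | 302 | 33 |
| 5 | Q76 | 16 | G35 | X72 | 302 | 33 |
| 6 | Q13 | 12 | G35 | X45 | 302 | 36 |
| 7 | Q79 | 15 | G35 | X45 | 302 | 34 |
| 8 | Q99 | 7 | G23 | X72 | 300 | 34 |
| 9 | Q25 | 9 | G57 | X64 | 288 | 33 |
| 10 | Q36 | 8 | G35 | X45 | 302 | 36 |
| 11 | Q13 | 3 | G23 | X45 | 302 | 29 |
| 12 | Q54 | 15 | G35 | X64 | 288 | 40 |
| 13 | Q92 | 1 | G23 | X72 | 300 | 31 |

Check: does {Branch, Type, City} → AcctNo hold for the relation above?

No

(Branch=G26, Type=X64, City=300): row 1 → AcctNo = 42 ✓
(Branch=G57, Type=X64, City=288): rows 2, 9 → AcctNo = 33, 33 ✓
(Branch=G57, Type=X45, City=288): row 3 → AcctNo = 33 ✓
(Branch=G35, Type=X72, City=302): rows 4, 5 → AcctNo = 33, 33 ✓
(Branch=G35, Type=X45, City=302): rows 6, 7, 10 → AcctNo takes values {36, 34} — violation
(Branch=G23, Type=X72, City=300): rows 8, 13 → AcctNo takes values {34, 31} — violation
(Branch=G23, Type=X45, City=302): row 11 → AcctNo = 29 ✓
(Branch=G35, Type=X64, City=288): row 12 → AcctNo = 40 ✓
Two rows agree on {Branch, Type, City} but differ on AcctNo, so {Branch, Type, City} → AcctNo does not hold.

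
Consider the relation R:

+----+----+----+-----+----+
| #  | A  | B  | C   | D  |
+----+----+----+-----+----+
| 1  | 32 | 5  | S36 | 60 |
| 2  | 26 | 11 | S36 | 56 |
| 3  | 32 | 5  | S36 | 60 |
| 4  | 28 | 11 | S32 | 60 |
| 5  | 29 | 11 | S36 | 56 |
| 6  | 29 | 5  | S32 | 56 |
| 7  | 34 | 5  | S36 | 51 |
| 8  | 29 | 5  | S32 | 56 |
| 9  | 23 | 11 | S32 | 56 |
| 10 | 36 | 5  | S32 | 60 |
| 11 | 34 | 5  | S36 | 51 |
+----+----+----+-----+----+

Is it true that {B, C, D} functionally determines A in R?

No

(B=5, C=S36, D=60): rows 1, 3 → A = 32, 32 ✓
(B=11, C=S36, D=56): rows 2, 5 → A takes values {26, 29} — violation
(B=11, C=S32, D=60): row 4 → A = 28 ✓
(B=5, C=S32, D=56): rows 6, 8 → A = 29, 29 ✓
(B=5, C=S36, D=51): rows 7, 11 → A = 34, 34 ✓
(B=11, C=S32, D=56): row 9 → A = 23 ✓
(B=5, C=S32, D=60): row 10 → A = 36 ✓
Two rows agree on {B, C, D} but differ on A, so {B, C, D} -> A does not hold.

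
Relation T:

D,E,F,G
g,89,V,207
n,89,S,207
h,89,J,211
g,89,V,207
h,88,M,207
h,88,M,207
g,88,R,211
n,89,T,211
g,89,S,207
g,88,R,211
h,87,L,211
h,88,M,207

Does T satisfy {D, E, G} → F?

(D=g, E=89, G=207): 3 rows → F takes values {V, S} — violation
(D=n, E=89, G=207): 1 row → F = S ✓
(D=h, E=89, G=211): 1 row → F = J ✓
(D=h, E=88, G=207): 3 rows → F = M, M, M ✓
(D=g, E=88, G=211): 2 rows → F = R, R ✓
(D=n, E=89, G=211): 1 row → F = T ✓
(D=h, E=87, G=211): 1 row → F = L ✓
Two rows agree on {D, E, G} but differ on F, so {D, E, G} → F does not hold.

No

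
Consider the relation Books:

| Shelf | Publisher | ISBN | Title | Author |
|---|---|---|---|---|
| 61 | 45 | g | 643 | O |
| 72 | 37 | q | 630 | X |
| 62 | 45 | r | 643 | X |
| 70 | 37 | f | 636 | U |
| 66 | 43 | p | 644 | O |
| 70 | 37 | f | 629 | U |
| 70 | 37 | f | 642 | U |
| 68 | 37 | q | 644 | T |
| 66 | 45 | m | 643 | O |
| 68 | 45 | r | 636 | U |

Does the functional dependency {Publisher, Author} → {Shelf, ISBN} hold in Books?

No

(Publisher=45, Author=O): 2 rows → {Shelf,ISBN} takes values {(61, g), (66, m)} — violation
(Publisher=37, Author=X): 1 row → {Shelf,ISBN} = (72, q) ✓
(Publisher=45, Author=X): 1 row → {Shelf,ISBN} = (62, r) ✓
(Publisher=37, Author=U): 3 rows → {Shelf,ISBN} = (70, f), (70, f), (70, f) ✓
(Publisher=43, Author=O): 1 row → {Shelf,ISBN} = (66, p) ✓
(Publisher=37, Author=T): 1 row → {Shelf,ISBN} = (68, q) ✓
(Publisher=45, Author=U): 1 row → {Shelf,ISBN} = (68, r) ✓
Two rows agree on {Publisher, Author} but differ on {Shelf, ISBN}, so {Publisher, Author} → {Shelf, ISBN} does not hold.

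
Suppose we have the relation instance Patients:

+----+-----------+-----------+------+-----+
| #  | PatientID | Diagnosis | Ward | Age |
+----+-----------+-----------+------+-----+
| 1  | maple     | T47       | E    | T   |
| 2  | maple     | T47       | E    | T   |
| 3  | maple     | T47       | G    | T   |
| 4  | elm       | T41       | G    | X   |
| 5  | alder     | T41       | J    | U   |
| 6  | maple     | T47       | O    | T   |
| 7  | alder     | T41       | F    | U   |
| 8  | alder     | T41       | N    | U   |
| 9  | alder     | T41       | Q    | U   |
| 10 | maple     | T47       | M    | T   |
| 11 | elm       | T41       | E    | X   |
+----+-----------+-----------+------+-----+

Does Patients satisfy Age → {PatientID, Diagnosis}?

Yes

Age=T: rows 1, 2, 3, 6, 10 → {PatientID,Diagnosis} = (maple, T47), (maple, T47), (maple, T47), (maple, T47), (maple, T47) ✓
Age=X: rows 4, 11 → {PatientID,Diagnosis} = (elm, T41), (elm, T41) ✓
Age=U: rows 5, 7, 8, 9 → {PatientID,Diagnosis} = (alder, T41), (alder, T41), (alder, T41), (alder, T41) ✓
Every Age value is associated with a single {PatientID, Diagnosis} value, so Age → {PatientID, Diagnosis} holds.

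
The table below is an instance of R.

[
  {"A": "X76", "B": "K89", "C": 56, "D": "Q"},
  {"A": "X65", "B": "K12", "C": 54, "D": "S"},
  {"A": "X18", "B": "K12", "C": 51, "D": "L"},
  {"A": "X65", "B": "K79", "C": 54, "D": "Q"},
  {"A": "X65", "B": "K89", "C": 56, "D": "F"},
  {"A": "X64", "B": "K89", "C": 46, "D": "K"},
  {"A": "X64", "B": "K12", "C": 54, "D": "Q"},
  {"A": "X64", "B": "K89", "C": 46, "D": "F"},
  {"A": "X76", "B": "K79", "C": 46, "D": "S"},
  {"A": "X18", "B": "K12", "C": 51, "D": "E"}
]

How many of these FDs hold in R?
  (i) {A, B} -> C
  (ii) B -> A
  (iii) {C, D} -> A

(i) {A, B} -> C: every LHS value maps to a single RHS value — holds.
(ii) B -> A: B=K89: 4 rows → A takes values {X76, X65, X64} — violation; B=K12: 4 rows → A takes values {X65, X18, X64} — violation; B=K79: 2 rows → A takes values {X65, X76} — violation — fails.
(iii) {C, D} -> A: (C=54, D=Q): 2 rows → A takes values {X65, X64} — violation — fails.
1 of the 3 dependencies holds.

1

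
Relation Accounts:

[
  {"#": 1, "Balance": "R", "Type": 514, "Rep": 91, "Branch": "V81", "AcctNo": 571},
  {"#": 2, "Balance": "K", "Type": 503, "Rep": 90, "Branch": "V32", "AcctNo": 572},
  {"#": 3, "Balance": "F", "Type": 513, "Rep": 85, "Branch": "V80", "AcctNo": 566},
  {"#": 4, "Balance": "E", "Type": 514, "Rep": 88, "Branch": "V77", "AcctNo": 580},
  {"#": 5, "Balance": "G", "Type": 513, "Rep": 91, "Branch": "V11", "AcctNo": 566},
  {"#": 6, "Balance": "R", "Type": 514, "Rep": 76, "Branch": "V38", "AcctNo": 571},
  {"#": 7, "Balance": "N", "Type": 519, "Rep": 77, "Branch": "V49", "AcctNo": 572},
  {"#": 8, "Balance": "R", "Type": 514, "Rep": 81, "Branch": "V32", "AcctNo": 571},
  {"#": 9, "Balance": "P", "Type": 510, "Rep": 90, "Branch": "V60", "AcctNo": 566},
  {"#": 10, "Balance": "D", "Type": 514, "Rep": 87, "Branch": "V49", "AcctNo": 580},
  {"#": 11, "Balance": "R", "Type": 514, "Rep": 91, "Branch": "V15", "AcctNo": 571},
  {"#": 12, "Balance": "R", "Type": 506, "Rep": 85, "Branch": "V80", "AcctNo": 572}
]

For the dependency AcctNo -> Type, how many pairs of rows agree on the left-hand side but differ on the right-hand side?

5

AcctNo=571: all 4 rows agree on Type — 0 pairs.
AcctNo=572: violating pairs (2,7), (2,12), (7,12) — 3 pairs.
AcctNo=566: violating pairs (3,9), (5,9) — 2 pairs.
AcctNo=580: all 2 rows agree on Type — 0 pairs.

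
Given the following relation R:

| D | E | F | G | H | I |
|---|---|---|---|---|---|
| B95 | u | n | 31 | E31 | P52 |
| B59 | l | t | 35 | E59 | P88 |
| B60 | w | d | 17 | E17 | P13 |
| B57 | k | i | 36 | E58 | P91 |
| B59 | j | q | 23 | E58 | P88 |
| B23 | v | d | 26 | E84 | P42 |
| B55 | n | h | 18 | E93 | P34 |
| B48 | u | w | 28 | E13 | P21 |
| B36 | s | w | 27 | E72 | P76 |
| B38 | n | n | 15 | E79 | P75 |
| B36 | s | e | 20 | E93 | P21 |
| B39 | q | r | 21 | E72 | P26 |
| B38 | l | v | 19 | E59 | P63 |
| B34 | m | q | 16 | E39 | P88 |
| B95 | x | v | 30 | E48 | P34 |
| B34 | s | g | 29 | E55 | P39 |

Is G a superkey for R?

All 16 rows have distinct G values, so G → (all attributes) holds and G is a superkey.

Yes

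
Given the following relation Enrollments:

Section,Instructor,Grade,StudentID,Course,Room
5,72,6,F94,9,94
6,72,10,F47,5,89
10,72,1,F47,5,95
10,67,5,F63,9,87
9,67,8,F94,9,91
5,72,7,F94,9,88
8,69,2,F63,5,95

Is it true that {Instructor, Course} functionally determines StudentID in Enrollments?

No

(Instructor=72, Course=9): 2 rows → StudentID = F94, F94 ✓
(Instructor=72, Course=5): 2 rows → StudentID = F47, F47 ✓
(Instructor=67, Course=9): 2 rows → StudentID takes values {F63, F94} — violation
(Instructor=69, Course=5): 1 row → StudentID = F63 ✓
Two rows agree on {Instructor, Course} but differ on StudentID, so {Instructor, Course} → StudentID does not hold.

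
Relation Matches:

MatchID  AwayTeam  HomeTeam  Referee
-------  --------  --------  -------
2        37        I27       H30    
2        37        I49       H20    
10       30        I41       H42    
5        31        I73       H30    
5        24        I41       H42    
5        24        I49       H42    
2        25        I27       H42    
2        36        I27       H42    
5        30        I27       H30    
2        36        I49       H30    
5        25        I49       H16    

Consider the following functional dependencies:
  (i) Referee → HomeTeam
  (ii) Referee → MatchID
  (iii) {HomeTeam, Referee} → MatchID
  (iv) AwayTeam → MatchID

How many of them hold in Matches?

0

(i) Referee → HomeTeam: Referee=H30: 4 rows → HomeTeam takes values {I27, I73, I49} — violation; Referee=H42: 5 rows → HomeTeam takes values {I41, I49, I27} — violation — fails.
(ii) Referee → MatchID: Referee=H30: 4 rows → MatchID takes values {2, 5} — violation; Referee=H42: 5 rows → MatchID takes values {10, 5, 2} — violation — fails.
(iii) {HomeTeam, Referee} → MatchID: (HomeTeam=I27, Referee=H30): 2 rows → MatchID takes values {2, 5} — violation; (HomeTeam=I41, Referee=H42): 2 rows → MatchID takes values {10, 5} — violation — fails.
(iv) AwayTeam → MatchID: AwayTeam=30: 2 rows → MatchID takes values {10, 5} — violation; AwayTeam=25: 2 rows → MatchID takes values {2, 5} — violation — fails.
None of the 4 dependencies hold.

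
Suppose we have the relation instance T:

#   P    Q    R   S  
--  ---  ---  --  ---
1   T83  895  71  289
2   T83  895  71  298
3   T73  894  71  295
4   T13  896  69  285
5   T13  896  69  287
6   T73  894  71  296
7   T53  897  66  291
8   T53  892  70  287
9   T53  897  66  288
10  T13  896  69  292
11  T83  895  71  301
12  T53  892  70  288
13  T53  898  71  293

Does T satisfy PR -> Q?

(P=T83, R=71): rows 1, 2, 11 → Q = 895, 895, 895 ✓
(P=T73, R=71): rows 3, 6 → Q = 894, 894 ✓
(P=T13, R=69): rows 4, 5, 10 → Q = 896, 896, 896 ✓
(P=T53, R=66): rows 7, 9 → Q = 897, 897 ✓
(P=T53, R=70): rows 8, 12 → Q = 892, 892 ✓
(P=T53, R=71): row 13 → Q = 898 ✓
Every PR value is associated with a single Q value, so PR -> Q holds.

Yes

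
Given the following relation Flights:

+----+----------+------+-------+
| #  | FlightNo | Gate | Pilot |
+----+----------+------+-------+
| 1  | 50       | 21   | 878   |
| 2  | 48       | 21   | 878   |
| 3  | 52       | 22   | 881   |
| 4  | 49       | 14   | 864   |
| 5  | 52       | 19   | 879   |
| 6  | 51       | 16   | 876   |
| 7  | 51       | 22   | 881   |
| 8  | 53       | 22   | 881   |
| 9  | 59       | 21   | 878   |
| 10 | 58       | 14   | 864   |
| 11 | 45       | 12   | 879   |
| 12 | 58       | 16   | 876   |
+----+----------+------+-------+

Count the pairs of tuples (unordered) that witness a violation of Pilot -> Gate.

Pilot=878: all 3 rows agree on Gate — 0 pairs.
Pilot=881: all 3 rows agree on Gate — 0 pairs.
Pilot=864: all 2 rows agree on Gate — 0 pairs.
Pilot=879: violating pairs (5,11) — 1 pair.
Pilot=876: all 2 rows agree on Gate — 0 pairs.

1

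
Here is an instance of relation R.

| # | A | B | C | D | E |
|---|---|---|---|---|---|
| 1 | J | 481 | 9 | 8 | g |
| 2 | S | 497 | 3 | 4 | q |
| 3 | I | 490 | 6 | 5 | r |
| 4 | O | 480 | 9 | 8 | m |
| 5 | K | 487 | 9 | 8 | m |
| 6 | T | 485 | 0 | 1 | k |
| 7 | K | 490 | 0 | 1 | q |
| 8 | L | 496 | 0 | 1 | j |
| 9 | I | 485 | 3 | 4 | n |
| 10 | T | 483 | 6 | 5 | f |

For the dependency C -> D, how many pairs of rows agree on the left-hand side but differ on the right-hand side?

C=9: all 3 rows agree on D — 0 pairs.
C=3: all 2 rows agree on D — 0 pairs.
C=6: all 2 rows agree on D — 0 pairs.
C=0: all 3 rows agree on D — 0 pairs.

0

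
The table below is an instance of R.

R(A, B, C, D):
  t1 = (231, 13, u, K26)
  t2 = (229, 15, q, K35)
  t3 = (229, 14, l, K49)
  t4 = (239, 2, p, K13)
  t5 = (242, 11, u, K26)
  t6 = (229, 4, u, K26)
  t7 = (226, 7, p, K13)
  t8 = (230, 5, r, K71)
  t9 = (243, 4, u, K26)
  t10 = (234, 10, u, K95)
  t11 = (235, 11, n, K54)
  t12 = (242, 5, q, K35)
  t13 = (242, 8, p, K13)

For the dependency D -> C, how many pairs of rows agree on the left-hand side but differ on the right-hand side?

D=K26: all 4 rows agree on C — 0 pairs.
D=K35: all 2 rows agree on C — 0 pairs.
D=K13: all 3 rows agree on C — 0 pairs.

0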